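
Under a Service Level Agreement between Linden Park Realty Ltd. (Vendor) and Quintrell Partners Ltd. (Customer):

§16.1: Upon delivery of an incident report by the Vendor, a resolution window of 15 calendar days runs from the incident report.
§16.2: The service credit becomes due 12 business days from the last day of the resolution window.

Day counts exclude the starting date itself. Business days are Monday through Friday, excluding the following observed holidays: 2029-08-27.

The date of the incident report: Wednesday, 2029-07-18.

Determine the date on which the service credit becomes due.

2029-08-20

The last day of the resolution window: 15 calendar days after 2029-07-18 is 2029-08-02.
From Thursday, 2029-08-02, 12 business days (Aug 3, Aug 6, Aug 7, Aug 8, …, Aug 16, Aug 17, Aug 20, skipping weekends) brings us to Monday, 2029-08-20, which is the date on which the service credit becomes due.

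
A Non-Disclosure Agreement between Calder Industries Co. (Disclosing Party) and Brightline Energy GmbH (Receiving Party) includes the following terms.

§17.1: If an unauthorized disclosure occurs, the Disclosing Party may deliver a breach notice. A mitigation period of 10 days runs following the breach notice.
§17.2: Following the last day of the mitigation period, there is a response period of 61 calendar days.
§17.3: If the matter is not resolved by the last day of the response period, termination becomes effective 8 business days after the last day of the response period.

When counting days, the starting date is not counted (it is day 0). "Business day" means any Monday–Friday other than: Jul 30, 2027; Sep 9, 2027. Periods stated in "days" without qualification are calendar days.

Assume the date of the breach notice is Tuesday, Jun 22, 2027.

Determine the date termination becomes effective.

Sep 14, 2027

The last day of the mitigation period: 10 calendar days after Jun 22, 2027 is Jul 2, 2027.
The last day of the response period: Jul 2, 2027 + 61 days = Sep 1, 2027.
The date termination becomes effective: 8 business days after Wednesday, Sep 1, 2027, skipping weekends and the listed holiday on Sep 9 — Sep 2, Sep 3, Sep 6, Sep 7, Sep 8, Sep 10, Sep 13, Sep 14 — lands on Tuesday, Sep 14, 2027.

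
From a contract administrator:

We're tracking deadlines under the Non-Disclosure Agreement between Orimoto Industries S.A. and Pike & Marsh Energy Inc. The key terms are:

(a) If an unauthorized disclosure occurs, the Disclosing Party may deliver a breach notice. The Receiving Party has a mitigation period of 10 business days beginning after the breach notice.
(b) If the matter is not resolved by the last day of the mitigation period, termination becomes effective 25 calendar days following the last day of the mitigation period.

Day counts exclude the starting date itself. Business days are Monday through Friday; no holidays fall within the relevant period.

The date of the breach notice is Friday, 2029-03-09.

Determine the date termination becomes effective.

2029-04-17

The last day of the mitigation period: counting 10 business days from Friday, 2029-03-09 (Mar 12, Mar 13, Mar 14, Mar 15, Mar 16, Mar 19, Mar 20, Mar 21, Mar 22, Mar 23, skipping weekends) reaches Friday, 2029-03-23.
Adding 25 calendar days to 2029-03-23 gives 2029-04-17, which is the date termination becomes effective.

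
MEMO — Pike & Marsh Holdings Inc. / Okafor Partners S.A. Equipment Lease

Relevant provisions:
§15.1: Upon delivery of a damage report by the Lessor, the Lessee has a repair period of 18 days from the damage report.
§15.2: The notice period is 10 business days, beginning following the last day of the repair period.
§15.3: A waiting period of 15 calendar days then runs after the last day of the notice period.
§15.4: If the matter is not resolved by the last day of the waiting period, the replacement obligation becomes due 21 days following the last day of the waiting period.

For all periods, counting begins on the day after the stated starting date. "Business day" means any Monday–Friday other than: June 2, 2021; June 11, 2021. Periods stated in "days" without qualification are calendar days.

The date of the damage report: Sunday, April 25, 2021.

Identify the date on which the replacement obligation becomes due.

July 2, 2021

The last day of the repair period: April 25, 2021 + 18 days = May 13, 2021.
The last day of the notice period: counting 10 business days from Thursday, May 13, 2021 (May 14, May 17, May 18, May 19, May 20, May 21, May 24, May 25, May 26, May 27, skipping weekends) reaches Thursday, May 27, 2021.
The last day of the waiting period: 15 calendar days after May 27, 2021 is June 11, 2021.
The date on which the replacement obligation becomes due: 21 calendar days after June 11, 2021 is July 2, 2021.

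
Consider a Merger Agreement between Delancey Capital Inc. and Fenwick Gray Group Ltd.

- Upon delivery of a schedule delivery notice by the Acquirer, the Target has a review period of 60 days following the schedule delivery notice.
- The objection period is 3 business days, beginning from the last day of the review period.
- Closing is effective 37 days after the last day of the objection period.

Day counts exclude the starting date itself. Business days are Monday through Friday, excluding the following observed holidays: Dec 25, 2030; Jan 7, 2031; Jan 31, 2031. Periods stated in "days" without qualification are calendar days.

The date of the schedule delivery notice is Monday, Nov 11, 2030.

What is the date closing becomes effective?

The last day of the review period: Nov 11, 2030 + 60 days = Jan 10, 2031.
The last day of the objection period: counting 3 business days from Friday, Jan 10, 2031 (Jan 13, Jan 14, Jan 15, skipping weekends) reaches Wednesday, Jan 15, 2031.
The date closing becomes effective: Jan 15, 2031 + 37 days = Feb 21, 2031.

Feb 21, 2031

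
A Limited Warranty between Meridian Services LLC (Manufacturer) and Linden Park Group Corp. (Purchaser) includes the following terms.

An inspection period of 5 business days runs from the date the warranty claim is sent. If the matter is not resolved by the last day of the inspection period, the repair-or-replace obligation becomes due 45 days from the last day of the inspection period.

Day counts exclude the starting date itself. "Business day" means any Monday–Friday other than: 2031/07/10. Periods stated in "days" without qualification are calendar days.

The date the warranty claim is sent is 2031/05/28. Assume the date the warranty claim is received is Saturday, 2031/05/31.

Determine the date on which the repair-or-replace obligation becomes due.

From Wednesday, 2031/05/28, 5 business days (May 29, May 30, Jun 2, Jun 3, Jun 4, skipping weekends) brings us to Wednesday, 2031/06/04, which is the last day of the inspection period.
Adding 45 calendar days to 2031/06/04 gives 2031/07/19, which is the date on which the repair-or-replace obligation becomes due.

2031/07/19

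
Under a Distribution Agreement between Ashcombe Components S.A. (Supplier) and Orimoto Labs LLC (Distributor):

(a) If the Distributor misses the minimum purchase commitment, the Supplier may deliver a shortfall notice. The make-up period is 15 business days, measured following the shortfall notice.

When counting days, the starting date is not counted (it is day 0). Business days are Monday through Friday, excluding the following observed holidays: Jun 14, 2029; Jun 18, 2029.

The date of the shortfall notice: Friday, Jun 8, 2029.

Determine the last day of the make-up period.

The last day of the make-up period: 15 business days after Friday, Jun 8, 2029, skipping weekends and the listed holidays on Jun 14, Jun 18 — Jun 11, Jun 12, Jun 13, Jun 15, …, Jun 29, Jul 2, Jul 3 — lands on Tuesday, Jul 3, 2029.

Jul 3, 2029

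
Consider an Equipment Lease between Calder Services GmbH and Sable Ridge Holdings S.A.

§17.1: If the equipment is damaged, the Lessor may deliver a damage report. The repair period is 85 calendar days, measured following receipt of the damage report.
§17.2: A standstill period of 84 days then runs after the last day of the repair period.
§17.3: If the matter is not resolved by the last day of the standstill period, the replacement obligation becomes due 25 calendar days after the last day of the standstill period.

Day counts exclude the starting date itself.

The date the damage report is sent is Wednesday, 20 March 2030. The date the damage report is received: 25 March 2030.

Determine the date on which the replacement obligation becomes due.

5 October 2030

The last day of the repair period: 25 March 2030 + 85 days = 18 June 2030.
Adding 84 calendar days to 18 June 2030 gives 10 September 2030, which is the last day of the standstill period.
The date on which the replacement obligation becomes due: 10 September 2030 + 25 days = 5 October 2030.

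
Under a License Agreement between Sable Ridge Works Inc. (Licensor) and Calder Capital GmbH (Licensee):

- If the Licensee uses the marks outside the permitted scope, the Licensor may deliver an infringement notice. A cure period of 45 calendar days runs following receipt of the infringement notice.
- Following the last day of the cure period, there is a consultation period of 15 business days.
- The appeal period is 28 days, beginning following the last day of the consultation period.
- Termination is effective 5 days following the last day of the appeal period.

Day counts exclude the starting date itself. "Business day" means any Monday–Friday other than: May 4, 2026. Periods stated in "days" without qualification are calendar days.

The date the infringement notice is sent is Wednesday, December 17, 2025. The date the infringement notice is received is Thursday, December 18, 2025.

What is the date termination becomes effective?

Adding 45 calendar days to December 18, 2025 gives February 1, 2026, which is the last day of the cure period.
From Sunday, February 1, 2026, 15 business days (Feb 2, Feb 3, Feb 4, Feb 5, …, Feb 18, Feb 19, Feb 20, skipping weekends) brings us to Friday, February 20, 2026, which is the last day of the consultation period.
The last day of the appeal period: February 20, 2026 + 28 days = March 20, 2026.
The date termination becomes effective: 5 calendar days after March 20, 2026 is March 25, 2026.

March 25, 2026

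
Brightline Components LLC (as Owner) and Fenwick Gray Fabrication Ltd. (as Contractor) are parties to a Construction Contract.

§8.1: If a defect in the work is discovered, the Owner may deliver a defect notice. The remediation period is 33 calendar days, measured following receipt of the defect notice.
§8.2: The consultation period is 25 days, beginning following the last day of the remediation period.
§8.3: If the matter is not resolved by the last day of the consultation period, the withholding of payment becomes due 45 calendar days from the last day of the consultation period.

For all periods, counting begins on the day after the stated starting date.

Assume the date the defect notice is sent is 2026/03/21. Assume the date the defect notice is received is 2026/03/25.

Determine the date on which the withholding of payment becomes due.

Adding 33 calendar days to 2026/03/25 gives 2026/04/27, which is the last day of the remediation period.
The last day of the consultation period: 2026/04/27 + 25 days = 2026/05/22.
The date on which the withholding of payment becomes due: 45 calendar days after 2026/05/22 is 2026/07/06.

2026/07/06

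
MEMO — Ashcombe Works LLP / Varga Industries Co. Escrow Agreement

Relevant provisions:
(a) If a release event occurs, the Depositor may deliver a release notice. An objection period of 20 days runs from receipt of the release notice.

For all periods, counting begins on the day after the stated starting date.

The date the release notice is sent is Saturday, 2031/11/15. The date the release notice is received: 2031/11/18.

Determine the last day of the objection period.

The last day of the objection period: 2031/11/18 + 20 days = 2031/12/08.

2031/12/08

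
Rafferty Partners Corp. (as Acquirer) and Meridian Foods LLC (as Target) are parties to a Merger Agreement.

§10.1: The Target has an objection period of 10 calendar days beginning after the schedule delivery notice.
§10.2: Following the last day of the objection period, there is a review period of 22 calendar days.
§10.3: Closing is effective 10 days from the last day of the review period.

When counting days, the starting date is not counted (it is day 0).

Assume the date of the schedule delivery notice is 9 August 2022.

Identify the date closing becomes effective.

20 September 2022

Adding 10 calendar days to 9 August 2022 gives 19 August 2022, which is the last day of the objection period.
Adding 22 calendar days to 19 August 2022 gives 10 September 2022, which is the last day of the review period.
The date closing becomes effective: 10 calendar days after 10 September 2022 is 20 September 2022.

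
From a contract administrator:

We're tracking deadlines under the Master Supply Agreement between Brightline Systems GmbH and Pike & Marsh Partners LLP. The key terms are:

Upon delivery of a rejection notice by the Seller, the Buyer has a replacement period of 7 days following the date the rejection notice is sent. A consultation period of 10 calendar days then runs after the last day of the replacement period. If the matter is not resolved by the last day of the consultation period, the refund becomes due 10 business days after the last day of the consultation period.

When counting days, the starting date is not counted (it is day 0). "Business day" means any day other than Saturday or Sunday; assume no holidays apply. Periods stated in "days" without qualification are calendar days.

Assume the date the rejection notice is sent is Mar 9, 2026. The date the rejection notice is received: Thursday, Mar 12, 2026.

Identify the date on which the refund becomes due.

Adding 7 calendar days to Mar 9, 2026 gives Mar 16, 2026, which is the last day of the replacement period.
Adding 10 calendar days to Mar 16, 2026 gives Mar 26, 2026, which is the last day of the consultation period.
The date on which the refund becomes due: 10 business days after Thursday, Mar 26, 2026, skipping weekends — Mar 27, Mar 30, Mar 31, Apr 1, Apr 2, Apr 3, Apr 6, Apr 7, Apr 8, Apr 9 — lands on Thursday, Apr 9, 2026.

Apr 9, 2026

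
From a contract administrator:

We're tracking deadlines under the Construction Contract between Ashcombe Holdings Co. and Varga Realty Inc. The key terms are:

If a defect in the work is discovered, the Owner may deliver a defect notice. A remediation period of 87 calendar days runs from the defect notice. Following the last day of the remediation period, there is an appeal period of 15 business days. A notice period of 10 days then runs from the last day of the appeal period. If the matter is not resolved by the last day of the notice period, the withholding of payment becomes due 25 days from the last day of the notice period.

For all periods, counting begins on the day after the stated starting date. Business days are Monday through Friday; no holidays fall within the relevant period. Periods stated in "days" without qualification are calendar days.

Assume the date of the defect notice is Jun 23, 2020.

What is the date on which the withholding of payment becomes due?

Nov 13, 2020

The last day of the remediation period: 87 calendar days after Jun 23, 2020 is Sep 18, 2020.
The last day of the appeal period: 15 business days after Friday, Sep 18, 2020, skipping weekends — Sep 21, Sep 22, Sep 23, Sep 24, …, Oct 7, Oct 8, Oct 9 — lands on Friday, Oct 9, 2020.
The last day of the notice period: Oct 9, 2020 + 10 days = Oct 19, 2020.
The date on which the withholding of payment becomes due: 25 calendar days after Oct 19, 2020 is Nov 13, 2020.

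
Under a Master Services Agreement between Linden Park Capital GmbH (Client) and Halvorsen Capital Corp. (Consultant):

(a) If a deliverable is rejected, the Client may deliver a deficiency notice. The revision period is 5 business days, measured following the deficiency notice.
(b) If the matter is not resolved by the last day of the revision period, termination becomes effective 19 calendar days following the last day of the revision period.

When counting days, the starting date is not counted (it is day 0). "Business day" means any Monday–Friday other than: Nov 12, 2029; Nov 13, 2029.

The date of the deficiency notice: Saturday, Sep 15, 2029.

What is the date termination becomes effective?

Oct 10, 2029

The last day of the revision period: 5 business days after Saturday, Sep 15, 2029, skipping weekends — Sep 17, Sep 18, Sep 19, Sep 20, Sep 21 — lands on Friday, Sep 21, 2029.
Adding 19 calendar days to Sep 21, 2029 gives Oct 10, 2029, which is the date termination becomes effective.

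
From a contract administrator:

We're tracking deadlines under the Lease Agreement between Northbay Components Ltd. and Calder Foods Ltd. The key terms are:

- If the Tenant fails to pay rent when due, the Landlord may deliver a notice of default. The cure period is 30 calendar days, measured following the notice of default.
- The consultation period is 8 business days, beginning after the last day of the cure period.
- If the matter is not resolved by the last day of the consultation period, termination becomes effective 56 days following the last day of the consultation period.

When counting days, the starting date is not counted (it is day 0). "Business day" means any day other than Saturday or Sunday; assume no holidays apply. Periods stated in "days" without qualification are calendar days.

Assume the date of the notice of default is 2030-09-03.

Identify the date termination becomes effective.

2030-12-10

Adding 30 calendar days to 2030-09-03 gives 2030-10-03, which is the last day of the cure period.
The last day of the consultation period: counting 8 business days from Thursday, 2030-10-03 (Oct 4, Oct 7, Oct 8, Oct 9, Oct 10, Oct 11, Oct 14, Oct 15, skipping weekends) reaches Tuesday, 2030-10-15.
The date termination becomes effective: 2030-10-15 + 56 days = 2030-12-10.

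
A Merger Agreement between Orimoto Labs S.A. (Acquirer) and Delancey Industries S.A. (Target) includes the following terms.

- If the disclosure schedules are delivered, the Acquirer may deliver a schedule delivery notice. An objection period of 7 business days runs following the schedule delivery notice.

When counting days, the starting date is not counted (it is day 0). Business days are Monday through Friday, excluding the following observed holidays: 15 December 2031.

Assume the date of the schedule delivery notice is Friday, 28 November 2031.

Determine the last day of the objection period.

From Friday, 28 November 2031, 7 business days (Dec 1, Dec 2, Dec 3, Dec 4, Dec 5, Dec 8, Dec 9, skipping weekends) brings us to Tuesday, 9 December 2031, which is the last day of the objection period.

9 December 2031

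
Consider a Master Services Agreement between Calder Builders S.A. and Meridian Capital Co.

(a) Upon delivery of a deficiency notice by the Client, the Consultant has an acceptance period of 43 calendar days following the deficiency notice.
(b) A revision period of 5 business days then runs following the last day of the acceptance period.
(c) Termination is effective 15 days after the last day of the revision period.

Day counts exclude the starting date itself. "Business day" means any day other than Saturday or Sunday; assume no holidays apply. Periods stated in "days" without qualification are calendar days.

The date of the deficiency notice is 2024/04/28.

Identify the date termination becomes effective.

The last day of the acceptance period: 2024/04/28 + 43 days = 2024/06/10.
The last day of the revision period: 5 business days after Monday, 2024/06/10, skipping weekends — Jun 11, Jun 12, Jun 13, Jun 14, Jun 17 — lands on Monday, 2024/06/17.
Adding 15 calendar days to 2024/06/17 gives 2024/07/02, which is the date termination becomes effective.

2024/07/02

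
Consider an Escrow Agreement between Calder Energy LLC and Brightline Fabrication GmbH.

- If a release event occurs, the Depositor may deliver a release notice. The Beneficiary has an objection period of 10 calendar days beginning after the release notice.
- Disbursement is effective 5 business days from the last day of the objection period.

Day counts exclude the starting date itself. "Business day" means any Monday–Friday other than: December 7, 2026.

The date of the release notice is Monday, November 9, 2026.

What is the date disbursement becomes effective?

Adding 10 calendar days to November 9, 2026 gives November 19, 2026, which is the last day of the objection period.
The date disbursement becomes effective: 5 business days after Thursday, November 19, 2026, skipping weekends — Nov 20, Nov 23, Nov 24, Nov 25, Nov 26 — lands on Thursday, November 26, 2026.

November 26, 2026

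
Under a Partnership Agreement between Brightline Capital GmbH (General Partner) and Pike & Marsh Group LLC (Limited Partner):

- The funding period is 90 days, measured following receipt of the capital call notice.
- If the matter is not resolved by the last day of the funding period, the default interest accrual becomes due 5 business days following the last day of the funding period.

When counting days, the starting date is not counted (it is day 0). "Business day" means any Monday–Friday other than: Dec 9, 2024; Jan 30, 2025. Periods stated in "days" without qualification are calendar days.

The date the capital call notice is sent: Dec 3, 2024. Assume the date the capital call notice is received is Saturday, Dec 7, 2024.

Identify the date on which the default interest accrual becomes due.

The last day of the funding period: 90 calendar days after Dec 7, 2024 is Mar 7, 2025.
The date on which the default interest accrual becomes due: 5 business days after Friday, Mar 7, 2025, skipping weekends — Mar 10, Mar 11, Mar 12, Mar 13, Mar 14 — lands on Friday, Mar 14, 2025.

Mar 14, 2025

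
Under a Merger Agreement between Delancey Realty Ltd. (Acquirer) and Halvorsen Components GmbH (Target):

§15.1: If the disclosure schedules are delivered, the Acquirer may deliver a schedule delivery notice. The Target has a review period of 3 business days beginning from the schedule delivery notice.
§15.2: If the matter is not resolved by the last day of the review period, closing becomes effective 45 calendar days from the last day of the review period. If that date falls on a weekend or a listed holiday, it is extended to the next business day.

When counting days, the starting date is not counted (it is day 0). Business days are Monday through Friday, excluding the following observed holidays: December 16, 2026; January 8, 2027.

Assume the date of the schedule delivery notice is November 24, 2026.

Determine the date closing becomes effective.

From Tuesday, November 24, 2026, 3 business days (Nov 25, Nov 26, Nov 27, skipping weekends) brings us to Friday, November 27, 2026, which is the last day of the review period.
Adding 45 calendar days to November 27, 2026 gives January 11, 2027, which is the date closing becomes effective. January 11, 2027 is a Monday and is not a listed holiday, so no roll-forward applies.

January 11, 2027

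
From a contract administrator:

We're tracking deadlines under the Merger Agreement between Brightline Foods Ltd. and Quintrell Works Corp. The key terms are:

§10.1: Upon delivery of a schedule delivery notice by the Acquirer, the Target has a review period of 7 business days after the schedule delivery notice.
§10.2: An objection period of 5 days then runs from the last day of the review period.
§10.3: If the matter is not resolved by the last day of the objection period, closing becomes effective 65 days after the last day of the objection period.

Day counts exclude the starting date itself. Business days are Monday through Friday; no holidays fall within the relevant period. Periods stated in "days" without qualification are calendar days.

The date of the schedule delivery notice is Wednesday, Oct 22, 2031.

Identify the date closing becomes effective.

Jan 9, 2032

From Wednesday, Oct 22, 2031, 7 business days (Oct 23, Oct 24, Oct 27, Oct 28, Oct 29, Oct 30, Oct 31, skipping weekends) brings us to Friday, Oct 31, 2031, which is the last day of the review period.
The last day of the objection period: Oct 31, 2031 + 5 days = Nov 5, 2031.
Adding 65 calendar days to Nov 5, 2031 gives Jan 9, 2032, which is the date closing becomes effective.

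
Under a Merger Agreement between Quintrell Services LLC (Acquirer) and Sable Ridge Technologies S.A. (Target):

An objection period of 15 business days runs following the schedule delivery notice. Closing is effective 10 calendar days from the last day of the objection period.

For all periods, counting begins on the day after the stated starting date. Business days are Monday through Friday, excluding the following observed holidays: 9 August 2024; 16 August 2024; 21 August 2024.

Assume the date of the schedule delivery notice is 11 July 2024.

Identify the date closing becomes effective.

11 August 2024

From Thursday, 11 July 2024, 15 business days (Jul 12, Jul 15, Jul 16, Jul 17, …, Jul 30, Jul 31, Aug 1, skipping weekends) brings us to Thursday, 1 August 2024, which is the last day of the objection period.
The date closing becomes effective: 1 August 2024 + 10 days = 11 August 2024.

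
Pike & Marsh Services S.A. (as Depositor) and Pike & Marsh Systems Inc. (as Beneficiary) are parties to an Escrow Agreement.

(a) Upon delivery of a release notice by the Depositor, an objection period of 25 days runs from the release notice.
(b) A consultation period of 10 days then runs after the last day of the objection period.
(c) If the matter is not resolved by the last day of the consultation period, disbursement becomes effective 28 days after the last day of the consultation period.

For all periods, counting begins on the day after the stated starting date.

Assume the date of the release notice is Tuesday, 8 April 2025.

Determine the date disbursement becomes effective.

10 June 2025

Adding 25 calendar days to 8 April 2025 gives 3 May 2025, which is the last day of the objection period.
The last day of the consultation period: 10 calendar days after 3 May 2025 is 13 May 2025.
The date disbursement becomes effective: 28 calendar days after 13 May 2025 is 10 June 2025.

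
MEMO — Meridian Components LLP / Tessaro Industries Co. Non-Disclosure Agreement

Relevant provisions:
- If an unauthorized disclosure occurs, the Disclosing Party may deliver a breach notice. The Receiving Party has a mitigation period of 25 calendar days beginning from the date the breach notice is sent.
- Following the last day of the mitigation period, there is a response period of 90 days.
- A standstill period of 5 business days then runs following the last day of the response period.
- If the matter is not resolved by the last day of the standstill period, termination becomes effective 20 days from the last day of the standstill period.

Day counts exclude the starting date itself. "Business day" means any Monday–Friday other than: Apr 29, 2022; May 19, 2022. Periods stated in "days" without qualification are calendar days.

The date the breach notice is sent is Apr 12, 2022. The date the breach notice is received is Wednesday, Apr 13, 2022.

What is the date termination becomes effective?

The last day of the mitigation period: 25 calendar days after Apr 12, 2022 is May 7, 2022.
The last day of the response period: 90 calendar days after May 7, 2022 is Aug 5, 2022.
The last day of the standstill period: 5 business days after Friday, Aug 5, 2022, skipping weekends — Aug 8, Aug 9, Aug 10, Aug 11, Aug 12 — lands on Friday, Aug 12, 2022.
The date termination becomes effective: Aug 12, 2022 + 20 days = Sep 1, 2022.

Sep 1, 2022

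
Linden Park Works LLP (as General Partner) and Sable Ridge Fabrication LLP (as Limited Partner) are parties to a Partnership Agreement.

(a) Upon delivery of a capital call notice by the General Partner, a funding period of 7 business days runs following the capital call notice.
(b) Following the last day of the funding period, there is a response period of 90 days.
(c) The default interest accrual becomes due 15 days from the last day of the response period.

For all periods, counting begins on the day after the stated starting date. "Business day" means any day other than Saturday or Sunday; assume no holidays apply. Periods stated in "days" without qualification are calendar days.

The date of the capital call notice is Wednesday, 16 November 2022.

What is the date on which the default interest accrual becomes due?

The last day of the funding period: counting 7 business days from Wednesday, 16 November 2022 (Nov 17, Nov 18, Nov 21, Nov 22, Nov 23, Nov 24, Nov 25, skipping weekends) reaches Friday, 25 November 2022.
The last day of the response period: 25 November 2022 + 90 days = 23 February 2023.
Adding 15 calendar days to 23 February 2023 gives 10 March 2023, which is the date on which the default interest accrual becomes due.

10 March 2023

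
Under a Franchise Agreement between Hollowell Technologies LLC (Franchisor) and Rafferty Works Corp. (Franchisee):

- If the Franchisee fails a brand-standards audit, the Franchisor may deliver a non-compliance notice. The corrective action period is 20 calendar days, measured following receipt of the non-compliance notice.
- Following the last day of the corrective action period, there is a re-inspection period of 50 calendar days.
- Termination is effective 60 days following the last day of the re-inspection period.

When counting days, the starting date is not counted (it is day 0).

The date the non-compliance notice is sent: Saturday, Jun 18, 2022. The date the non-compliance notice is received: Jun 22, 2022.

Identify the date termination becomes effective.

The last day of the corrective action period: 20 calendar days after Jun 22, 2022 is Jul 12, 2022.
Adding 50 calendar days to Jul 12, 2022 gives Aug 31, 2022, which is the last day of the re-inspection period.
The date termination becomes effective: Aug 31, 2022 + 60 days = Oct 30, 2022.

Oct 30, 2022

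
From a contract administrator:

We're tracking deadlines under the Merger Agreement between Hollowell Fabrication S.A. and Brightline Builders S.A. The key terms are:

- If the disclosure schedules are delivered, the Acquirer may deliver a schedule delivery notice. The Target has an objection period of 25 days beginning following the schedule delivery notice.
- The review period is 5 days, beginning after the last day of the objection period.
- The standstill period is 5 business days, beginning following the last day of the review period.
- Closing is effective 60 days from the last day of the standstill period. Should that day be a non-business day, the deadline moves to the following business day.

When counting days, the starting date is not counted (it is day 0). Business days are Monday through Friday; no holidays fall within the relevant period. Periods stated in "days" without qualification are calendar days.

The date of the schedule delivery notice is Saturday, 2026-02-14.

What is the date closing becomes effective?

2026-05-22

Adding 25 calendar days to 2026-02-14 gives 2026-03-11, which is the last day of the objection period.
Adding 5 calendar days to 2026-03-11 gives 2026-03-16, which is the last day of the review period.
From Monday, 2026-03-16, 5 business days (Mar 17, Mar 18, Mar 19, Mar 20, Mar 23, skipping weekends) brings us to Monday, 2026-03-23, which is the last day of the standstill period.
The date closing becomes effective: 2026-03-23 + 60 days = 2026-05-22. 2026-05-22 is a Friday, so no roll-forward applies.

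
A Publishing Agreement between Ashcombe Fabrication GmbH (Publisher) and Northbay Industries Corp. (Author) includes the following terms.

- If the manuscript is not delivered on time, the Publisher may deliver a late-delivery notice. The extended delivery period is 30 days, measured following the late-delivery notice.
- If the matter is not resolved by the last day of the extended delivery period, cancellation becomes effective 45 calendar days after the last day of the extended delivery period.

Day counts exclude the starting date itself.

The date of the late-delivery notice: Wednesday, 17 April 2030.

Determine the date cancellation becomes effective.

1 July 2030

Adding 30 calendar days to 17 April 2030 gives 17 May 2030, which is the last day of the extended delivery period.
The date cancellation becomes effective: 17 May 2030 + 45 days = 1 July 2030.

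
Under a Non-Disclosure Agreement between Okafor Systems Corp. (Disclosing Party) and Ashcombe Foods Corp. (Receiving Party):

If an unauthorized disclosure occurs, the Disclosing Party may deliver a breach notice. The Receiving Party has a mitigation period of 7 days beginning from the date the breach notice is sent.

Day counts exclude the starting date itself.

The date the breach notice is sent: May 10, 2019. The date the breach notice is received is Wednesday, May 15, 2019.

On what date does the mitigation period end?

May 17, 2019

The last day of the mitigation period: May 10, 2019 + 7 days = May 17, 2019.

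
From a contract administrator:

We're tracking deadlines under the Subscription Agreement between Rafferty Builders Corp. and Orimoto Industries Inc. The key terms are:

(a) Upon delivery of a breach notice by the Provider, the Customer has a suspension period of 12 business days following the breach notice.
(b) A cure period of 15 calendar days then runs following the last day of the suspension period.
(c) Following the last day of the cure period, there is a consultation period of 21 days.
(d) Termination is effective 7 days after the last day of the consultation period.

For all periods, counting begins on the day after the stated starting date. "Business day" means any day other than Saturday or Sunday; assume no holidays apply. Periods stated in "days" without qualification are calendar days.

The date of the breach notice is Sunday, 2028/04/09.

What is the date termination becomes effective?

2028/06/07

From Sunday, 2028/04/09, 12 business days (Apr 10, Apr 11, Apr 12, Apr 13, …, Apr 21, Apr 24, Apr 25, skipping weekends) brings us to Tuesday, 2028/04/25, which is the last day of the suspension period.
Adding 15 calendar days to 2028/04/25 gives 2028/05/10, which is the last day of the cure period.
The last day of the consultation period: 21 calendar days after 2028/05/10 is 2028/05/31.
The date termination becomes effective: 7 calendar days after 2028/05/31 is 2028/06/07.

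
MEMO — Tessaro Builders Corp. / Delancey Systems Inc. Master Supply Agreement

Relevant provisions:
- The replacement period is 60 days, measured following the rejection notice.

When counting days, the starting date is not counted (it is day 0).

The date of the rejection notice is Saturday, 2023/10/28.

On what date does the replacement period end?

Adding 60 calendar days to 2023/10/28 gives 2023/12/27, which is the last day of the replacement period.

2023/12/27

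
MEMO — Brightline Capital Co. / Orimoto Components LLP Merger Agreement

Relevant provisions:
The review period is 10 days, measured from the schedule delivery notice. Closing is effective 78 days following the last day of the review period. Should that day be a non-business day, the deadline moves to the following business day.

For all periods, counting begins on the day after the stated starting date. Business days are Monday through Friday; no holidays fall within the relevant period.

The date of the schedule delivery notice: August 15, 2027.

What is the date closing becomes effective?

November 11, 2027

The last day of the review period: 10 calendar days after August 15, 2027 is August 25, 2027.
The date closing becomes effective: August 25, 2027 + 78 days = November 11, 2027. November 11, 2027 is a Thursday, so no roll-forward applies.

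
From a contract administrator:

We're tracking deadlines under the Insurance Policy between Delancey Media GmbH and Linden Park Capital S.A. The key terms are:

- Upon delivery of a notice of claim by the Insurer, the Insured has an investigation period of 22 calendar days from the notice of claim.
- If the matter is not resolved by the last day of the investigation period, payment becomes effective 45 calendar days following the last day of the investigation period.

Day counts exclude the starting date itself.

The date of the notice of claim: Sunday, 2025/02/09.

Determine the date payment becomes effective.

2025/04/17

The last day of the investigation period: 22 calendar days after 2025/02/09 is 2025/03/03.
Adding 45 calendar days to 2025/03/03 gives 2025/04/17, which is the date payment becomes effective.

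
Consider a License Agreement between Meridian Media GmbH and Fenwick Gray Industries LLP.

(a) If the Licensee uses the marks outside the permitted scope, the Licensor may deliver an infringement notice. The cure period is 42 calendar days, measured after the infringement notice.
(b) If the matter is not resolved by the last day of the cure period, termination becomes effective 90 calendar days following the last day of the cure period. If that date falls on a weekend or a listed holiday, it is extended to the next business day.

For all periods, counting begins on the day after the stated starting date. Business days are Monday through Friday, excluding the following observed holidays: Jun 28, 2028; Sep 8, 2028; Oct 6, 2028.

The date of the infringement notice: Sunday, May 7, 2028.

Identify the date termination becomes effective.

The last day of the cure period: May 7, 2028 + 42 days = Jun 18, 2028.
The date termination becomes effective: Jun 18, 2028 + 90 days = Sep 16, 2028. That falls on a Saturday, so it rolls to the next business day, Monday, Sep 18, 2028.

Sep 18, 2028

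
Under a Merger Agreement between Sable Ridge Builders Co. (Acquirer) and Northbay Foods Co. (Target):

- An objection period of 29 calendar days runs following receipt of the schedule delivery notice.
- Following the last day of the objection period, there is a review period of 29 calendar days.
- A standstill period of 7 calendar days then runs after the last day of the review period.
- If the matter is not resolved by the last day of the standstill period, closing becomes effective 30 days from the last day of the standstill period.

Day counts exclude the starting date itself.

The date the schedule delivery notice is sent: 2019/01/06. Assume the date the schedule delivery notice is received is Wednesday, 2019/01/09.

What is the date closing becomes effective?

2019/04/14

The last day of the objection period: 2019/01/09 + 29 days = 2019/02/07.
The last day of the review period: 29 calendar days after 2019/02/07 is 2019/03/08.
The last day of the standstill period: 7 calendar days after 2019/03/08 is 2019/03/15.
Adding 30 calendar days to 2019/03/15 gives 2019/04/14, which is the date closing becomes effective.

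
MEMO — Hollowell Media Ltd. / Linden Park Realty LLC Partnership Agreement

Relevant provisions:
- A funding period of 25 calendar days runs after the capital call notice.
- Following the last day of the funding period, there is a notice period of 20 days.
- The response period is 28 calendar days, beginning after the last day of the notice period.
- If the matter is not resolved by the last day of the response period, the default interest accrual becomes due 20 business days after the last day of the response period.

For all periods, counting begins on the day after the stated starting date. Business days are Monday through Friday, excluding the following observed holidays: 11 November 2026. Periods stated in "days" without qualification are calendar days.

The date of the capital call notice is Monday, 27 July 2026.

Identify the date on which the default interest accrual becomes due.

The last day of the funding period: 27 July 2026 + 25 days = 21 August 2026.
The last day of the notice period: 21 August 2026 + 20 days = 10 September 2026.
The last day of the response period: 10 September 2026 + 28 days = 8 October 2026.
The date on which the default interest accrual becomes due: 20 business days after Thursday, 8 October 2026, skipping weekends — Oct 9, Oct 12, Oct 13, Oct 14, …, Nov 3, Nov 4, Nov 5 — lands on Thursday, 5 November 2026.

5 November 2026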